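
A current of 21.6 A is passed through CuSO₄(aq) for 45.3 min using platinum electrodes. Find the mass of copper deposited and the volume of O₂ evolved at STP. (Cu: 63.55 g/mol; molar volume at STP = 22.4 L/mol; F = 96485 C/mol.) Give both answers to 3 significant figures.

Q = 21.6 × 2718 = 58710 C; n(e⁻) = 58710 / 96485 = 0.6085 mol
Cathode: Cu²⁺ + 2e⁻ → Cu → n(Cu) = 0.6085/2 = 0.3043 mol → 19.3 g
Anode: 2H₂O → O₂ + 4H⁺ + 4e⁻ → n(O₂) = 0.6085/4 = 0.1521 mol → 3.41 L

19.3 g Cu; 3.41 L O₂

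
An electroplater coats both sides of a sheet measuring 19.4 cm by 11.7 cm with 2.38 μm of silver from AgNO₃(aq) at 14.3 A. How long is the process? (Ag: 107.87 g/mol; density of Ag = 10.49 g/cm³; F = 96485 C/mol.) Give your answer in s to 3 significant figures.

Plated area = 2 × 19.4 × 11.7 = 454.0 cm²
Volume = 454.0 × 2.38×10⁻⁴ cm = 0.1081 cm³
m(Ag) = 0.1081 × 10.49 = 1.134 g
n(Ag) = 1.134 / 107.87 = 0.01051 mol; n(e⁻) = 0.01051 mol
Q = 0.01051 × 96485 = 1014 C
t = 1014 / 14.3 = 70.91 s

70.9 s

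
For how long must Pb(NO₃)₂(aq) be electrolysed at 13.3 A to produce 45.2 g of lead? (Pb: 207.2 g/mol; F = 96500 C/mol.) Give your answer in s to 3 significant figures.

3170 s

n(Pb) = 45.2 / 207.2 = 0.2181 mol
Pb²⁺ + 2e⁻ → Pb, so n(e⁻) = 2 × 0.2181 = 0.4362 mol
Q = 0.4362 × 96500 = 42090 C
t = Q / I = 42090 / 13.3 = 3165 s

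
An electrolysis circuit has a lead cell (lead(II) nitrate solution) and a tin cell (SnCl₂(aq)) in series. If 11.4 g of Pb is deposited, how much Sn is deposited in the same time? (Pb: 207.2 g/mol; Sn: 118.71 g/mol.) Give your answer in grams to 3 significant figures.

6.53 g

n(Pb) = 11.4 / 207.2 = 0.05502 mol
Pb²⁺ + 2e⁻ → Pb, so n(e⁻) = 2 × 0.05502 = 0.1100 mol
In series, the same 0.1100 mol of electrons flows through the second cell.
Sn²⁺ + 2e⁻ → Sn, so n(Sn) = 0.1100 / 2 = 0.05500 mol
m(Sn) = 0.05500 × 118.71 = 6.53 g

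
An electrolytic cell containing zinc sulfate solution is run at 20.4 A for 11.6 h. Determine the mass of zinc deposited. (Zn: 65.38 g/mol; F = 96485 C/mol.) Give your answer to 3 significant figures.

Q = 20.4 A × 41760 s = 8.519×10^5 C
n(e⁻) = 8.519×10^5 / 96485 = 8.829 mol
Zn²⁺ + 2e⁻ → Zn, so n(Zn) = 8.829 / 2 = 4.415 mol
m = 4.415 × 65.38 = 289 g

289 g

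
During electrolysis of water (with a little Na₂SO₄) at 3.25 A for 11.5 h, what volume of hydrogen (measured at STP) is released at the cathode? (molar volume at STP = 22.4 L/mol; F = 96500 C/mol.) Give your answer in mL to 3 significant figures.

15600 mL

Q = 3.25 A × 41400 s = 1.346×10^5 C
n(e⁻) = 1.346×10^5 / 96500 = 1.395 mol
2H⁺ + 2e⁻ → H₂, so n(H₂) = 1.395 / 2 = 0.6975 mol
V = 0.6975 × 22.4 = 15.62 L
= 15600 mL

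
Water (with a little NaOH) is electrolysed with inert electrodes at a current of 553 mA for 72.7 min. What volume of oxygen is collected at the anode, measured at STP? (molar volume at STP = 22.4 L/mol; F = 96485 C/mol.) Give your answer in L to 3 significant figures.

0.140 L

Charge passed = 0.553 × 4362 = 2412 C
n(e⁻) = Q/F = 2412/96485 = 0.02500 mol
2H₂O → O₂ + 4H⁺ + 4e⁻, so n(O₂) = 0.02500 / 4 = 0.006250 mol
V = 0.006250 × 22.4 = 0.1400 L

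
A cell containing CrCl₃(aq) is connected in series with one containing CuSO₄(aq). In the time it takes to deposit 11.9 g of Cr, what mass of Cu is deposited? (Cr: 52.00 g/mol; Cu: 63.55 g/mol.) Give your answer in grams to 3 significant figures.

21.8 g

n(Cr) = 11.9 / 52.00 = 0.2288 mol
Cr³⁺ + 3e⁻ → Cr, so n(e⁻) = 3 × 0.2288 = 0.6864 mol
Since the cells are in series, n(e⁻) in the Cu cell is also 0.6864 mol.
Cu²⁺ + 2e⁻ → Cu, so n(Cu) = 0.6864 / 2 = 0.3432 mol
m(Cu) = 0.3432 × 63.55 = 21.8 g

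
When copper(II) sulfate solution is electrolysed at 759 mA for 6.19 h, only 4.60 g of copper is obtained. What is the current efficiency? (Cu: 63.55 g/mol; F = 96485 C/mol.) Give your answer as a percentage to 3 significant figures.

82.6%

Q = 0.759 × 22284 = 16910 C
n(e⁻) = 16910 / 96485 = 0.1753 mol
Cu²⁺ + 2e⁻ → Cu, so theoretical n(Cu) = 0.08765 mol → 5.570 g
Efficiency = 4.60 / 5.570 = 0.8259 = 82.6%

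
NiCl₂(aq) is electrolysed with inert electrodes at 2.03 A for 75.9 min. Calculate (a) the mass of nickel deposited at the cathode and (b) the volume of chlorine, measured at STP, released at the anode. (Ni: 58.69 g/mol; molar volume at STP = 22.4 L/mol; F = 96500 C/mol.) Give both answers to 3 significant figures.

Q = 2.03 × 4554 = 9245 C; n(e⁻) = 9245 / 96500 = 0.09580 mol
Cathode: Ni²⁺ + 2e⁻ → Ni → n(Ni) = 0.09580/2 = 0.04790 mol → 2.81 g
Anode: 2Cl⁻ → Cl₂ + 2e⁻ → n(Cl₂) = 0.09580/2 = 0.04790 mol → 1.07 L

2.81 g Ni; 1.07 L Cl₂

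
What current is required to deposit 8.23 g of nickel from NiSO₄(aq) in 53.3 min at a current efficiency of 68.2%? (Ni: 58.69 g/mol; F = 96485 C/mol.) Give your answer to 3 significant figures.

n(Ni) = 8.23 / 58.69 = 0.1402 mol
Ni²⁺ + 2e⁻ → Ni, so n(e⁻) = 2 × 0.1402 = 0.2804 mol
Q = 0.2804 × 96485 / 0.682 = 39670 C
I = Q / t = 39670 / 3198 s = 12.4 A

12.4 A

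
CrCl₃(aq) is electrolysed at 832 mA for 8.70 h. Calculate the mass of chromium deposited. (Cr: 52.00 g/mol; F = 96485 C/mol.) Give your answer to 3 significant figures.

Q = 0.832 A × 31320 s = 26060 C
n(e⁻) = Q/F = 26060/96485 = 0.2701 mol
Cr³⁺ + 3e⁻ → Cr, so n(Cr) = 0.2701 / 3 = 0.09003 mol
m = 0.09003 × 52.00 = 4.68 g

4.68 g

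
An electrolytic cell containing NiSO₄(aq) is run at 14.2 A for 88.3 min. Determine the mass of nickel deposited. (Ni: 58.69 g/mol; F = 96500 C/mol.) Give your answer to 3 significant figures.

Q = 14.2 A × 5298 s = 75230 C
Moles of electrons = 75230 / 96500 = 0.7796 mol
Ni²⁺ + 2e⁻ → Ni, so n(Ni) = 0.7796 / 2 = 0.3898 mol
m = 0.3898 × 58.69 = 22.9 g

22.9 g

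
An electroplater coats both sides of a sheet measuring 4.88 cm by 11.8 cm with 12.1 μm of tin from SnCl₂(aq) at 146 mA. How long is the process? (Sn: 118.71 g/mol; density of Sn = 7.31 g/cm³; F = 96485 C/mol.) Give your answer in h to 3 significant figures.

3.15 h

Plated area = 2 × 4.88 × 11.8 = 115.2 cm²
Volume = 115.2 × 12.1×10⁻⁴ cm = 0.1394 cm³
m(Sn) = 0.1394 × 7.31 = 1.019 g
n(Sn) = 1.019 / 118.71 = 0.008584 mol; n(e⁻) = 2 × 0.008584 = 0.01717 mol
Q = 0.01717 × 96485 = 1657 C
t = 1657 / 0.146 = 11350 s = 3.15 h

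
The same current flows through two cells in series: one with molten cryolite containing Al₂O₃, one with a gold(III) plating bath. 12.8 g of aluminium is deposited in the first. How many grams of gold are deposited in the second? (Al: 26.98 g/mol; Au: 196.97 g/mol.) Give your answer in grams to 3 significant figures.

n(Al) = 12.8 / 26.98 = 0.4744 mol
Al³⁺ + 3e⁻ → Al, so n(e⁻) = 3 × 0.4744 = 1.423 mol
The cells are in series, so the same charge (and hence the same n(e⁻) = 1.423 mol) passes through both.
Au³⁺ + 3e⁻ → Au, so n(Au) = 1.423 / 3 = 0.4743 mol
m(Au) = 0.4743 × 196.97 = 93.4 g

93.4 g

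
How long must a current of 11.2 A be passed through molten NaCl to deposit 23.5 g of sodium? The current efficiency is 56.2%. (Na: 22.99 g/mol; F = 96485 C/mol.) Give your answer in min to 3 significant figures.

261 min

n(Na) = 23.5 / 22.99 = 1.022 mol
Na⁺ + e⁻ → Na, so n(e⁻) = 1.022 mol
Q = 1.022 × 96485 / 0.562 = 1.755×10^5 C
t = Q / I = 1.755×10^5 / 11.2 = 15670 s = 261 min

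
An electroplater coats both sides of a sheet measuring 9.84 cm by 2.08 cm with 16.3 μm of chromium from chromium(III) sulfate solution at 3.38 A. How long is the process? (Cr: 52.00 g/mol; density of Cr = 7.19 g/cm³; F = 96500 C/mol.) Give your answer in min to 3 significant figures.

13.2 min

Plated area = 2 × 9.84 × 2.08 = 40.93 cm²
Volume = 40.93 × 16.3×10⁻⁴ cm = 0.06672 cm³
m(Cr) = 0.06672 × 7.19 = 0.4797 g
n(Cr) = 0.4797 / 52.00 = 0.009225 mol; n(e⁻) = 3 × 0.009225 = 0.02768 mol
Q = 0.02768 × 96500 = 2671 C
t = 2671 / 3.38 = 790.2 s = 13.2 min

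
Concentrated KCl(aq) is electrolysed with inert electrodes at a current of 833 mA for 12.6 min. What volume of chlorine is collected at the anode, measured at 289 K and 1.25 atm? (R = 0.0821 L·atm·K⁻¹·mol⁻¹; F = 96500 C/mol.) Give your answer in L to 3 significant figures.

Charge passed = 0.833 × 756 = 629.7 C
Moles of electrons = 629.7 / 96500 = 0.006525 mol
2Cl⁻ → Cl₂ + 2e⁻, so n(Cl₂) = 0.006525 / 2 = 0.003263 mol
V = nRT/P = 0.003263 × 0.0821 × 289 / 1.25 = 0.06194 L

0.0619 L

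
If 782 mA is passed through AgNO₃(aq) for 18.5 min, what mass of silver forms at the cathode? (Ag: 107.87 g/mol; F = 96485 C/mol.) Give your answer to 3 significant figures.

0.970 g

Q = It = 0.782 × 1110 = 868.0 C
Moles of electrons = 868.0 / 96485 = 0.008996 mol
Ag⁺ + e⁻ → Ag, so n(Ag) = 0.008996 mol
m = 0.008996 × 107.87 = 0.970 g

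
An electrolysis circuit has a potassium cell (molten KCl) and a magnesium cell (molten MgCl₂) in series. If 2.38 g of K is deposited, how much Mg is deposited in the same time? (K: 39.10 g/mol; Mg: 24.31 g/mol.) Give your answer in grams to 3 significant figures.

n(K) = 2.38 / 39.10 = 0.06087 mol
K⁺ + e⁻ → K, so n(e⁻) = 0.06087 mol
In series, the same 0.06087 mol of electrons flows through the second cell.
Mg²⁺ + 2e⁻ → Mg, so n(Mg) = 0.06087 / 2 = 0.03044 mol
m(Mg) = 0.03044 × 24.31 = 0.740 g

0.740 g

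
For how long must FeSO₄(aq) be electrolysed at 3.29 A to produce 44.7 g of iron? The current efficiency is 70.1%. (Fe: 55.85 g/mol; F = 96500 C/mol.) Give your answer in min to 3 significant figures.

n(Fe) = 44.7 / 55.85 = 0.8004 mol
Fe²⁺ + 2e⁻ → Fe, so n(e⁻) = 2 × 0.8004 = 1.601 mol
Q = 1.601 × 96500 / 0.701 = 2.204×10^5 C
t = Q / I = 2.204×10^5 / 3.29 = 66990 s = 1120 min

1120 min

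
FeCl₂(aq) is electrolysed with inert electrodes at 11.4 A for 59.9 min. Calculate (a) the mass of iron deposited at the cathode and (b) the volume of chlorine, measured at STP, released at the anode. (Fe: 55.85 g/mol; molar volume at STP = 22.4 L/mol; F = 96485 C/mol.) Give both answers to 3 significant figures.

Q = 11.4 × 3594 = 40970 C; n(e⁻) = 40970 / 96485 = 0.4246 mol
Cathode: Fe²⁺ + 2e⁻ → Fe → n(Fe) = 0.4246/2 = 0.2123 mol → 11.9 g
Anode: 2Cl⁻ → Cl₂ + 2e⁻ → n(Cl₂) = 0.4246/2 = 0.2123 mol → 4.76 L

11.9 g Fe; 4.76 L Cl₂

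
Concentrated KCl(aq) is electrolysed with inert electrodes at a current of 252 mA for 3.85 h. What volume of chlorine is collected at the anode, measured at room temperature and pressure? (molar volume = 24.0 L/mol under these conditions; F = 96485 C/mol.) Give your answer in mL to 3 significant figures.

434 mL

Q = 0.252 A × 13860 s = 3493 C
n(e⁻) = Q/F = 3493/96485 = 0.03620 mol
2Cl⁻ → Cl₂ + 2e⁻, so n(Cl₂) = 0.03620 / 2 = 0.01810 mol
V = 0.01810 × 24.0 = 0.4344 L
= 434 mL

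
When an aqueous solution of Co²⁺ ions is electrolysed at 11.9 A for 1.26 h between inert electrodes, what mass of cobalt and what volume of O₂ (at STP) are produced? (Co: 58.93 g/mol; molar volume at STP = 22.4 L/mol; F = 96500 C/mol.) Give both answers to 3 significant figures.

16.5 g Co; 3.13 L O₂

Q = 11.9 × 4536 = 53980 C; n(e⁻) = 53980 / 96500 = 0.5594 mol
Cathode: Co²⁺ + 2e⁻ → Co → n(Co) = 0.5594/2 = 0.2797 mol → 16.5 g
Anode: 2H₂O → O₂ + 4H⁺ + 4e⁻ → n(O₂) = 0.5594/4 = 0.1399 mol → 3.13 L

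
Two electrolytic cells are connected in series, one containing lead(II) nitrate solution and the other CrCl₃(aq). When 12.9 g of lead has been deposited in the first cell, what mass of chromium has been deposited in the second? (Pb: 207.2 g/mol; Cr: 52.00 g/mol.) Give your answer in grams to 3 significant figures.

2.16 g

n(Pb) = 12.9 / 207.2 = 0.06226 mol
Pb²⁺ + 2e⁻ → Pb, so n(e⁻) = 2 × 0.06226 = 0.1245 mol
The cells are in series, so the same charge (and hence the same n(e⁻) = 0.1245 mol) passes through both.
Cr³⁺ + 3e⁻ → Cr, so n(Cr) = 0.1245 / 3 = 0.04150 mol
m(Cr) = 0.04150 × 52.00 = 2.16 g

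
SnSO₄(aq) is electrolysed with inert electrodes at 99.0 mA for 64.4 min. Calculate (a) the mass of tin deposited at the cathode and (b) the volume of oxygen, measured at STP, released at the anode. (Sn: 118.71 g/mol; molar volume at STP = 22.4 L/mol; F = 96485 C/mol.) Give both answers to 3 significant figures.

0.235 g Sn; 0.0222 L O₂

Q = 0.0990 × 3864 = 382.5 C; n(e⁻) = 382.5 / 96485 = 0.003964 mol
Cathode: Sn²⁺ + 2e⁻ → Sn → n(Sn) = 0.003964/2 = 0.001982 mol → 0.235 g
Anode: 2H₂O → O₂ + 4H⁺ + 4e⁻ → n(O₂) = 0.003964/4 = 9.910×10^-4 mol → 0.0222 L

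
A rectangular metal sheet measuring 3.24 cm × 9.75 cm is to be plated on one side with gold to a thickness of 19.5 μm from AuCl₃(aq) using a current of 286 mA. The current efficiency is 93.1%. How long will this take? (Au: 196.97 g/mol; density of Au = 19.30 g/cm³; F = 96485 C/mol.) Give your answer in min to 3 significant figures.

109 min

Plated area = 3.24 × 9.75 = 31.59 cm²
Volume = 31.59 × 19.5×10⁻⁴ cm = 0.06160 cm³
m(Au) = 0.06160 × 19.30 = 1.189 g
n(Au) = 1.189 / 196.97 = 0.006036 mol; n(e⁻) = 3 × 0.006036 = 0.01811 mol
Q = 0.01811 × 96485 / 0.931 = 1877 C
t = 1877 / 0.286 = 6563 s = 109 min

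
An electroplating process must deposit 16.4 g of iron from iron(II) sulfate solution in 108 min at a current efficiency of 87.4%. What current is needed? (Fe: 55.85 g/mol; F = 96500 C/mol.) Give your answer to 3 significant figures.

10.0 A

n(Fe) = 16.4 / 55.85 = 0.2936 mol
Fe²⁺ + 2e⁻ → Fe, so n(e⁻) = 2 × 0.2936 = 0.5872 mol
Q = 0.5872 × 96500 / 0.874 = 64830 C
I = Q / t = 64830 / 6480 s = 10.0 A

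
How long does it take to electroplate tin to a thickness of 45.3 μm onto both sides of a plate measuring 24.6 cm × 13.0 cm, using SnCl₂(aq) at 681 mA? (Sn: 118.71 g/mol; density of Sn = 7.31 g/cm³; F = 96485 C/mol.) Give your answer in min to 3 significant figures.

843 min

Plated area = 2 × 24.6 × 13.0 = 639.6 cm²
Volume = 639.6 × 45.3×10⁻⁴ cm = 2.897 cm³
m(Sn) = 2.897 × 7.31 = 21.18 g
n(Sn) = 21.18 / 118.71 = 0.1784 mol; n(e⁻) = 2 × 0.1784 = 0.3568 mol
Q = 0.3568 × 96485 = 34430 C
t = 34430 / 0.681 = 50560 s = 843 min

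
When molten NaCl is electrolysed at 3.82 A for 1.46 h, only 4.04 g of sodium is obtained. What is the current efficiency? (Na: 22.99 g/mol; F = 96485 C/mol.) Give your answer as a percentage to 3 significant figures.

84.4%

Q = 3.82 × 5256 = 20080 C
n(e⁻) = 20080 / 96485 = 0.2081 mol
Na⁺ + e⁻ → Na, so theoretical n(Na) = 0.2081 mol → 4.784 g
Efficiency = 4.04 / 4.784 = 0.8445 = 84.4%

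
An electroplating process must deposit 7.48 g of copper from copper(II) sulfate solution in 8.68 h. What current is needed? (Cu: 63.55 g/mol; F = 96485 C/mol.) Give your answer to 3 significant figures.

0.727 A

n(Cu) = 7.48 / 63.55 = 0.1177 mol
Cu²⁺ + 2e⁻ → Cu, so n(e⁻) = 2 × 0.1177 = 0.2354 mol
Q = 0.2354 × 96485 = 22710 C
I = Q / t = 22710 / 31248 s = 0.727 A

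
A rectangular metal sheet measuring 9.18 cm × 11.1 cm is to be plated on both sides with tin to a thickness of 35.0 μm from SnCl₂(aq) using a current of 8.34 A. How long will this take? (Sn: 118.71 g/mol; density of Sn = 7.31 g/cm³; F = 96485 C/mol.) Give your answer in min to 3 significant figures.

Plated area = 2 × 9.18 × 11.1 = 203.8 cm²
Volume = 203.8 × 35.0×10⁻⁴ cm = 0.7133 cm³
m(Sn) = 0.7133 × 7.31 = 5.214 g
n(Sn) = 5.214 / 118.71 = 0.04392 mol; n(e⁻) = 2 × 0.04392 = 0.08784 mol
Q = 0.08784 × 96485 = 8475 C
t = 8475 / 8.34 = 1016 s = 16.9 min

16.9 min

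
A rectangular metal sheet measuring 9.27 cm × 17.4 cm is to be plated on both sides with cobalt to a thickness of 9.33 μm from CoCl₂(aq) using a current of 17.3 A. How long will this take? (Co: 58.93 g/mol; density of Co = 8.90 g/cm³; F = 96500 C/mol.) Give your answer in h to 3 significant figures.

0.141 h

Plated area = 2 × 9.27 × 17.4 = 322.6 cm²
Volume = 322.6 × 9.33×10⁻⁴ cm = 0.3010 cm³
m(Co) = 0.3010 × 8.90 = 2.679 g
n(Co) = 2.679 / 58.93 = 0.04546 mol; n(e⁻) = 2 × 0.04546 = 0.09092 mol
Q = 0.09092 × 96500 = 8774 C
t = 8774 / 17.3 = 507.2 s = 0.141 h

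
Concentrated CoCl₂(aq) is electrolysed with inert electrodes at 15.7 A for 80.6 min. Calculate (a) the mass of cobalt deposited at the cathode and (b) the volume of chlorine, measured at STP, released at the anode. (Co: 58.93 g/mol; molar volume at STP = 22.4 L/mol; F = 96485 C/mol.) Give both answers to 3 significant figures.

Q = 15.7 × 4836 = 75930 C; n(e⁻) = 75930 / 96485 = 0.7870 mol
Cathode: Co²⁺ + 2e⁻ → Co → n(Co) = 0.7870/2 = 0.3935 mol → 23.2 g
Anode: 2Cl⁻ → Cl₂ + 2e⁻ → n(Cl₂) = 0.7870/2 = 0.3935 mol → 8.81 L

23.2 g Co; 8.81 L Cl₂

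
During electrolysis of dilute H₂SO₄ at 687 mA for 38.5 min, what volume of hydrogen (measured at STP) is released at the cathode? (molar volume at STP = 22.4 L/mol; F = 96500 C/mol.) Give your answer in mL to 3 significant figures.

184 mL

Q = 0.687 A × 2310 s = 1587 C
n(e⁻) = Q/F = 1587/96500 = 0.01645 mol
2H⁺ + 2e⁻ → H₂, so n(H₂) = 0.01645 / 2 = 0.008225 mol
V = 0.008225 × 22.4 = 0.1842 L
= 184 mL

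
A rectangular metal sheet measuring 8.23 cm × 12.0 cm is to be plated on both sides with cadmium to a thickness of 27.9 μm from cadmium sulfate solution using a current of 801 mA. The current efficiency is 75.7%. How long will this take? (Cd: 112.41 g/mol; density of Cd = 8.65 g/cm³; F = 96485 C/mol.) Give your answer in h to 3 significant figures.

3.75 h

Plated area = 2 × 8.23 × 12.0 = 197.5 cm²
Volume = 197.5 × 27.9×10⁻⁴ cm = 0.5510 cm³
m(Cd) = 0.5510 × 8.65 = 4.766 g
n(Cd) = 4.766 / 112.41 = 0.04240 mol; n(e⁻) = 2 × 0.04240 = 0.08480 mol
Q = 0.08480 × 96485 / 0.757 = 10810 C
t = 10810 / 0.801 = 13500 s = 3.75 h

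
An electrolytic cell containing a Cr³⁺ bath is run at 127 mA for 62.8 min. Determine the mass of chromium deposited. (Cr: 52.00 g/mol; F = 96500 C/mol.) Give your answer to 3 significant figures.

Q = 0.127 A × 3768 s = 478.5 C
n(e⁻) = Q/F = 478.5/96500 = 0.004959 mol
Cr³⁺ + 3e⁻ → Cr, so n(Cr) = 0.004959 / 3 = 0.001653 mol
m = 0.001653 × 52.00 = 0.0860 g

0.0860 g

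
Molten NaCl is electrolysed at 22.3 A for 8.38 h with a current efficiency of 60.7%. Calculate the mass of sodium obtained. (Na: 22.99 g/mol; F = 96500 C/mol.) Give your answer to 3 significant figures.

Q = 22.3 × 30168 = 6.727×10^5 C
n(e⁻) = 6.727×10^5 / 96500 = 6.971 mol
Na⁺ + e⁻ → Na, so theoretical m(Na) = 6.971 × 22.99 = 160.3 g
Actual mass = 60.7% × 160.3 = 97.3 g

97.3 g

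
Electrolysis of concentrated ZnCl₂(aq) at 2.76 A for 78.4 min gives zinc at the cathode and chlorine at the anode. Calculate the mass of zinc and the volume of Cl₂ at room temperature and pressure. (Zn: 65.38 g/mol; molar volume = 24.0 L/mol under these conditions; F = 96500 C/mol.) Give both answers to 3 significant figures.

4.40 g Zn; 1.61 L Cl₂

Q = 2.76 × 4704 = 12980 C; n(e⁻) = 12980 / 96500 = 0.1345 mol
Cathode: Zn²⁺ + 2e⁻ → Zn → n(Zn) = 0.1345/2 = 0.06725 mol → 4.40 g
Anode: 2Cl⁻ → Cl₂ + 2e⁻ → n(Cl₂) = 0.1345/2 = 0.06725 mol → 1.61 L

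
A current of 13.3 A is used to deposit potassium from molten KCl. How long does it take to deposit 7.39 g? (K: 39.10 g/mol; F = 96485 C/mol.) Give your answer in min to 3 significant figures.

22.9 min

n(K) = 7.39 / 39.10 = 0.1890 mol
K⁺ + e⁻ → K, so n(e⁻) = 0.1890 mol
Q = 0.1890 × 96485 = 18240 C
t = Q / I = 18240 / 13.3 = 1371 s = 22.9 min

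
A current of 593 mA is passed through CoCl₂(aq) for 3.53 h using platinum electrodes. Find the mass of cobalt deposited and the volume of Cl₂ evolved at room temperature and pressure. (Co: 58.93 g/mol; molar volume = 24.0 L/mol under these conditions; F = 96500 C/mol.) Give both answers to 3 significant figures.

Q = 0.593 × 12708 = 7536 C; n(e⁻) = 7536 / 96500 = 0.07809 mol
Cathode: Co²⁺ + 2e⁻ → Co → n(Co) = 0.07809/2 = 0.03905 mol → 2.30 g
Anode: 2Cl⁻ → Cl₂ + 2e⁻ → n(Cl₂) = 0.07809/2 = 0.03905 mol → 0.937 L

2.30 g Co; 0.937 L Cl₂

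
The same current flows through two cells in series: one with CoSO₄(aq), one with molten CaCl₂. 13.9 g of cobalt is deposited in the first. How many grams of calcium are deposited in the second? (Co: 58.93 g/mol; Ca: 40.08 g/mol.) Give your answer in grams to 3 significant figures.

n(Co) = 13.9 / 58.93 = 0.2359 mol
Co²⁺ + 2e⁻ → Co, so n(e⁻) = 2 × 0.2359 = 0.4718 mol
The cells are in series, so the same charge (and hence the same n(e⁻) = 0.4718 mol) passes through both.
Ca²⁺ + 2e⁻ → Ca, so n(Ca) = 0.4718 / 2 = 0.2359 mol
m(Ca) = 0.2359 × 40.08 = 9.45 g

9.45 g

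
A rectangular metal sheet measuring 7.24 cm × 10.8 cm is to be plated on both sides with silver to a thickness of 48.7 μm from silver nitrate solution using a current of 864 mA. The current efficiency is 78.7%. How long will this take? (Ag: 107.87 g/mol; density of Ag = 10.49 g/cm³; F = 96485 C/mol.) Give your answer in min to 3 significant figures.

175 min

Plated area = 2 × 7.24 × 10.8 = 156.4 cm²
Volume = 156.4 × 48.7×10⁻⁴ cm = 0.7617 cm³
m(Ag) = 0.7617 × 10.49 = 7.990 g
n(Ag) = 7.990 / 107.87 = 0.07407 mol; n(e⁻) = 0.07407 mol
Q = 0.07407 × 96485 / 0.787 = 9081 C
t = 9081 / 0.864 = 10510 s = 175 min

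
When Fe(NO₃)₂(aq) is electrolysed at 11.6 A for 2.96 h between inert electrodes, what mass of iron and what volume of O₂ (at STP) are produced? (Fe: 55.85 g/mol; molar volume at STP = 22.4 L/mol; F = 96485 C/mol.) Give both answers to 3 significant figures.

Q = 11.6 × 10656 = 1.236×10^5 C; n(e⁻) = 1.236×10^5 / 96485 = 1.281 mol
Cathode: Fe²⁺ + 2e⁻ → Fe → n(Fe) = 1.281/2 = 0.6405 mol → 35.8 g
Anode: 2H₂O → O₂ + 4H⁺ + 4e⁻ → n(O₂) = 1.281/4 = 0.3203 mol → 7.17 L

35.8 g Fe; 7.17 L O₂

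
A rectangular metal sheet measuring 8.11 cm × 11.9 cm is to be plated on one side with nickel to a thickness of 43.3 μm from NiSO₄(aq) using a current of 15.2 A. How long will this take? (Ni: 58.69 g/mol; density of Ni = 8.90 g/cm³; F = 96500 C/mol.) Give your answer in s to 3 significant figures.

Plated area = 8.11 × 11.9 = 96.51 cm²
Volume = 96.51 × 43.3×10⁻⁴ cm = 0.4179 cm³
m(Ni) = 0.4179 × 8.90 = 3.719 g
n(Ni) = 3.719 / 58.69 = 0.06337 mol; n(e⁻) = 2 × 0.06337 = 0.1267 mol
Q = 0.1267 × 96500 = 12230 C
t = 12230 / 15.2 = 804.6 s

805 s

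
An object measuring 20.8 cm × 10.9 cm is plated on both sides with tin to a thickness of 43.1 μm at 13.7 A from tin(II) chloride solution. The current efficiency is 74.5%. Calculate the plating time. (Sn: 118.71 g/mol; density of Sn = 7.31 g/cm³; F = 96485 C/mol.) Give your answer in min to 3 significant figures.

Plated area = 2 × 20.8 × 10.9 = 453.4 cm²
Volume = 453.4 × 43.1×10⁻⁴ cm = 1.954 cm³
m(Sn) = 1.954 × 7.31 = 14.28 g
n(Sn) = 14.28 / 118.71 = 0.1203 mol; n(e⁻) = 2 × 0.1203 = 0.2406 mol
Q = 0.2406 × 96485 / 0.745 = 31160 C
t = 31160 / 13.7 = 2274 s = 37.9 min

37.9 min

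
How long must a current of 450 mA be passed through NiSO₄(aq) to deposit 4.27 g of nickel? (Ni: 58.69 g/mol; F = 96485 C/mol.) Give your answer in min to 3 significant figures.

n(Ni) = 4.27 / 58.69 = 0.07276 mol
Ni²⁺ + 2e⁻ → Ni, so n(e⁻) = 2 × 0.07276 = 0.1455 mol
Q = 0.1455 × 96485 = 14040 C
t = Q / I = 14040 / 0.450 = 31200 s = 520 min

520 min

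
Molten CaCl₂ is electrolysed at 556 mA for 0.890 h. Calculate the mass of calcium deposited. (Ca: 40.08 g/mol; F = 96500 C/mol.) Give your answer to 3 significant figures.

Q = It = 0.556 × 3204 = 1781 C
n(e⁻) = 1781 / 96500 = 0.01846 mol
Ca²⁺ + 2e⁻ → Ca, so n(Ca) = 0.01846 / 2 = 0.009230 mol
m = 0.009230 × 40.08 = 0.370 g

0.370 g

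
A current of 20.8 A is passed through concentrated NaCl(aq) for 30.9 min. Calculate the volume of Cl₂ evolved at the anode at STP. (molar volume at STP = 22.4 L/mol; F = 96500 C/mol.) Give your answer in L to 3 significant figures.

4.48 L

Charge passed = 20.8 × 1854 = 38560 C
n(e⁻) = Q/F = 38560/96500 = 0.3996 mol
2Cl⁻ → Cl₂ + 2e⁻, so n(Cl₂) = 0.3996 / 2 = 0.1998 mol
V = 0.1998 × 22.4 = 4.476 L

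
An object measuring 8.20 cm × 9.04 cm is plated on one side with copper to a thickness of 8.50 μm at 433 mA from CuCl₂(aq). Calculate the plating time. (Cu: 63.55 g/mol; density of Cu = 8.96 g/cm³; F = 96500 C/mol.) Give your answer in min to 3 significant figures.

Plated area = 8.20 × 9.04 = 74.13 cm²
Volume = 74.13 × 8.50×10⁻⁴ cm = 0.06301 cm³
m(Cu) = 0.06301 × 8.96 = 0.5646 g
n(Cu) = 0.5646 / 63.55 = 0.008884 mol; n(e⁻) = 2 × 0.008884 = 0.01777 mol
Q = 0.01777 × 96500 = 1715 C
t = 1715 / 0.433 = 3961 s = 66.0 min

66.0 min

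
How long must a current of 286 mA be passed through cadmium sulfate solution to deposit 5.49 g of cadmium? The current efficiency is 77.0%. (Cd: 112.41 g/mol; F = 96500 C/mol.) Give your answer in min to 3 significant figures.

713 min

n(Cd) = 5.49 / 112.41 = 0.04884 mol
Cd²⁺ + 2e⁻ → Cd, so n(e⁻) = 2 × 0.04884 = 0.09768 mol
Q = 0.09768 × 96500 / 0.770 = 12240 C
t = Q / I = 12240 / 0.286 = 42800 s = 713 min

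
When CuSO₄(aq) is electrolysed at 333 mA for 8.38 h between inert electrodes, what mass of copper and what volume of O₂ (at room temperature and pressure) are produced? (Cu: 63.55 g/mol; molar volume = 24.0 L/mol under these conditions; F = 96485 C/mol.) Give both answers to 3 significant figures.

3.31 g Cu; 0.625 L O₂

Q = 0.333 × 30168 = 10050 C; n(e⁻) = 10050 / 96485 = 0.1042 mol
Cathode: Cu²⁺ + 2e⁻ → Cu → n(Cu) = 0.1042/2 = 0.05210 mol → 3.31 g
Anode: 2H₂O → O₂ + 4H⁺ + 4e⁻ → n(O₂) = 0.1042/4 = 0.02605 mol → 0.625 L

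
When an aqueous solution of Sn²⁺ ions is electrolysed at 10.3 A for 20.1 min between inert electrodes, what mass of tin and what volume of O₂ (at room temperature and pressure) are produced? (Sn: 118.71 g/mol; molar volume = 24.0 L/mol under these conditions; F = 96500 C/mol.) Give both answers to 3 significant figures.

Q = 10.3 × 1206 = 12420 C; n(e⁻) = 12420 / 96500 = 0.1287 mol
Cathode: Sn²⁺ + 2e⁻ → Sn → n(Sn) = 0.1287/2 = 0.06435 mol → 7.64 g
Anode: 2H₂O → O₂ + 4H⁺ + 4e⁻ → n(O₂) = 0.1287/4 = 0.03218 mol → 0.772 L

7.64 g Sn; 0.772 L O₂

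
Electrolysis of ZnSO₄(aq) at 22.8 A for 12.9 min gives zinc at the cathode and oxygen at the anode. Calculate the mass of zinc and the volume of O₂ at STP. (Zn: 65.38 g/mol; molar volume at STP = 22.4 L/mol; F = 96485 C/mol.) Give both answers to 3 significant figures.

5.98 g Zn; 1.02 L O₂

Q = 22.8 × 774 = 17650 C; n(e⁻) = 17650 / 96485 = 0.1829 mol
Cathode: Zn²⁺ + 2e⁻ → Zn → n(Zn) = 0.1829/2 = 0.09145 mol → 5.98 g
Anode: 2H₂O → O₂ + 4H⁺ + 4e⁻ → n(O₂) = 0.1829/4 = 0.04573 mol → 1.02 L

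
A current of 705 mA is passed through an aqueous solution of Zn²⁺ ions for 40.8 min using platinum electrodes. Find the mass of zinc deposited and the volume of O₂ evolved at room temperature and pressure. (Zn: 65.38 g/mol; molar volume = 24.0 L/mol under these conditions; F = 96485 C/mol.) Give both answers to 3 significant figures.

0.585 g Zn; 0.107 L O₂

Q = 0.705 × 2448 = 1726 C; n(e⁻) = 1726 / 96485 = 0.01789 mol
Cathode: Zn²⁺ + 2e⁻ → Zn → n(Zn) = 0.01789/2 = 0.008945 mol → 0.585 g
Anode: 2H₂O → O₂ + 4H⁺ + 4e⁻ → n(O₂) = 0.01789/4 = 0.004473 mol → 0.107 L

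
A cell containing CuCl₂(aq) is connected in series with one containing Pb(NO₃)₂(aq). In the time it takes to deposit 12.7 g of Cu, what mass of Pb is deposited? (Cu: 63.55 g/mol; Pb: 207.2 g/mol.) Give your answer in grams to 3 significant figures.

41.4 g

n(Cu) = 12.7 / 63.55 = 0.1998 mol
Cu²⁺ + 2e⁻ → Cu, so n(e⁻) = 2 × 0.1998 = 0.3996 mol
In series, the same 0.3996 mol of electrons flows through the second cell.
Pb²⁺ + 2e⁻ → Pb, so n(Pb) = 0.3996 / 2 = 0.1998 mol
m(Pb) = 0.1998 × 207.2 = 41.4 g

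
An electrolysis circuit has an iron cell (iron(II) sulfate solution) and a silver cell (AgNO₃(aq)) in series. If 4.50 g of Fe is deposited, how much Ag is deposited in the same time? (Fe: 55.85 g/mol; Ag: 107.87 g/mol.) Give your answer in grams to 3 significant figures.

n(Fe) = 4.50 / 55.85 = 0.08057 mol
Fe²⁺ + 2e⁻ → Fe, so n(e⁻) = 2 × 0.08057 = 0.1611 mol
The cells are in series, so the same charge (and hence the same n(e⁻) = 0.1611 mol) passes through both.
Ag⁺ + e⁻ → Ag, so n(Ag) = 0.1611 mol
m(Ag) = 0.1611 × 107.87 = 17.4 g

17.4 g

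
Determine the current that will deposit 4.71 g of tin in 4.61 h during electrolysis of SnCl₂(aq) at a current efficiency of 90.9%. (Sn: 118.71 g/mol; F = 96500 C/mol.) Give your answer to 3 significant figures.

0.508 A

n(Sn) = 4.71 / 118.71 = 0.03968 mol
Sn²⁺ + 2e⁻ → Sn, so n(e⁻) = 2 × 0.03968 = 0.07936 mol
Q = 0.07936 × 96500 / 0.909 = 8425 C
I = Q / t = 8425 / 16596 s = 0.508 A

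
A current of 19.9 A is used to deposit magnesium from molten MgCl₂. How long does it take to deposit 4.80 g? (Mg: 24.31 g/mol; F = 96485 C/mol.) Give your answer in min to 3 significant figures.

31.9 min

n(Mg) = 4.80 / 24.31 = 0.1974 mol
Mg²⁺ + 2e⁻ → Mg, so n(e⁻) = 2 × 0.1974 = 0.3948 mol
Q = 0.3948 × 96485 = 38090 C
t = Q / I = 38090 / 19.9 = 1914 s = 31.9 min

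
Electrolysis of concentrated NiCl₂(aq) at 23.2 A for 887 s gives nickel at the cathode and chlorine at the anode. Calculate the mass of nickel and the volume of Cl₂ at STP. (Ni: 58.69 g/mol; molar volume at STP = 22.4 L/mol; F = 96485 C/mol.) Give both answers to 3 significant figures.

Q = 23.2 × 887 = 20580 C; n(e⁻) = 20580 / 96485 = 0.2133 mol
Cathode: Ni²⁺ + 2e⁻ → Ni → n(Ni) = 0.2133/2 = 0.1067 mol → 6.26 g
Anode: 2Cl⁻ → Cl₂ + 2e⁻ → n(Cl₂) = 0.2133/2 = 0.1067 mol → 2.39 L

6.26 g Ni; 2.39 L Cl₂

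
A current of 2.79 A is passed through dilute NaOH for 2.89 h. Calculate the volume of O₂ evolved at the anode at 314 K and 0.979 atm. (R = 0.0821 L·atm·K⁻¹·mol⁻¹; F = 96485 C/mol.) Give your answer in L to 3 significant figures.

1.98 L

Q = It = 2.79 × 10404 = 29030 C
n(e⁻) = 29030 / 96485 = 0.3009 mol
2H₂O → O₂ + 4H⁺ + 4e⁻, so n(O₂) = 0.3009 / 4 = 0.07523 mol
V = nRT/P = 0.07523 × 0.0821 × 314 / 0.979 = 1.981 L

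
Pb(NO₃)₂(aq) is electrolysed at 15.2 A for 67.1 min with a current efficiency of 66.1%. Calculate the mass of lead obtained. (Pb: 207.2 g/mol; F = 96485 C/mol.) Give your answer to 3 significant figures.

43.4 g

Q = 15.2 × 4026 = 61200 C
n(e⁻) = 61200 / 96485 = 0.6343 mol
Pb²⁺ + 2e⁻ → Pb, so theoretical m(Pb) = 0.3172 × 207.2 = 65.72 g
Actual mass = 66.1% × 65.72 = 43.4 g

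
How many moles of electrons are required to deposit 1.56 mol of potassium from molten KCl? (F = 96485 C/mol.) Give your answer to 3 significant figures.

K⁺ + e⁻ → K, so n(e⁻) = 1 × 1.56 = 1.560 mol

1.56 mol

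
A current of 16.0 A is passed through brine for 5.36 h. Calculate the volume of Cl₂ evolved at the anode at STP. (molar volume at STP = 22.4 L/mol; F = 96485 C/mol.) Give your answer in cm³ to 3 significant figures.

Charge passed = 16.0 × 19296 = 3.087×10^5 C
n(e⁻) = 3.087×10^5 / 96485 = 3.199 mol
2Cl⁻ → Cl₂ + 2e⁻, so n(Cl₂) = 3.199 / 2 = 1.600 mol
V = 1.600 × 22.4 = 35.84 L
= 35800 cm³

35800 cm³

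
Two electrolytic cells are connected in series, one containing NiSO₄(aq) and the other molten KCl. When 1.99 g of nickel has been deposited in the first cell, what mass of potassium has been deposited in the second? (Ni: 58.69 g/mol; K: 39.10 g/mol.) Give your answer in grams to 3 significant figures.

n(Ni) = 1.99 / 58.69 = 0.03391 mol
Ni²⁺ + 2e⁻ → Ni, so n(e⁻) = 2 × 0.03391 = 0.06782 mol
Since the cells are in series, n(e⁻) in the K cell is also 0.06782 mol.
K⁺ + e⁻ → K, so n(K) = 0.06782 mol
m(K) = 0.06782 × 39.10 = 2.65 g

2.65 g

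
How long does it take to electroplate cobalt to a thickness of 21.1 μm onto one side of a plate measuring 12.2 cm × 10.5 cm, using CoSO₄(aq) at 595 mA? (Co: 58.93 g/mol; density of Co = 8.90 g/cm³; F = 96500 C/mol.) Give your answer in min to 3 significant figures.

221 min

Plated area = 12.2 × 10.5 = 128.1 cm²
Volume = 128.1 × 21.1×10⁻⁴ cm = 0.2703 cm³
m(Co) = 0.2703 × 8.90 = 2.406 g
n(Co) = 2.406 / 58.93 = 0.04083 mol; n(e⁻) = 2 × 0.04083 = 0.08166 mol
Q = 0.08166 × 96500 = 7880 C
t = 7880 / 0.595 = 13240 s = 221 min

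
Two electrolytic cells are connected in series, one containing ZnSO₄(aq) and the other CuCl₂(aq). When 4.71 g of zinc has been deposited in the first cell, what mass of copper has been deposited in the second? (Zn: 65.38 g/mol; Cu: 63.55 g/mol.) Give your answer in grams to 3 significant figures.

n(Zn) = 4.71 / 65.38 = 0.07204 mol
Zn²⁺ + 2e⁻ → Zn, so n(e⁻) = 2 × 0.07204 = 0.1441 mol
Since the cells are in series, n(e⁻) in the Cu cell is also 0.1441 mol.
Cu²⁺ + 2e⁻ → Cu, so n(Cu) = 0.1441 / 2 = 0.07205 mol
m(Cu) = 0.07205 × 63.55 = 4.58 g

4.58 g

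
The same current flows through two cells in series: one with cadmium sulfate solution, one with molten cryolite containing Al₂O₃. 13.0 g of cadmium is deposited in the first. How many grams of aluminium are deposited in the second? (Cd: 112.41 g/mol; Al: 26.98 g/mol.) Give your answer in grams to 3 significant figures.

2.08 g

n(Cd) = 13.0 / 112.41 = 0.1156 mol
Cd²⁺ + 2e⁻ → Cd, so n(e⁻) = 2 × 0.1156 = 0.2312 mol
Since the cells are in series, n(e⁻) in the Al cell is also 0.2312 mol.
Al³⁺ + 3e⁻ → Al, so n(Al) = 0.2312 / 3 = 0.07707 mol
m(Al) = 0.07707 × 26.98 = 2.08 g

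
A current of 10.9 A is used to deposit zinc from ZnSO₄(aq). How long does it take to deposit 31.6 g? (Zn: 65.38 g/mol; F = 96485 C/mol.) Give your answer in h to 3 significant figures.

2.38 h

n(Zn) = 31.6 / 65.38 = 0.4833 mol
Zn²⁺ + 2e⁻ → Zn, so n(e⁻) = 2 × 0.4833 = 0.9666 mol
Q = 0.9666 × 96485 = 93260 C
t = Q / I = 93260 / 10.9 = 8556 s = 2.38 h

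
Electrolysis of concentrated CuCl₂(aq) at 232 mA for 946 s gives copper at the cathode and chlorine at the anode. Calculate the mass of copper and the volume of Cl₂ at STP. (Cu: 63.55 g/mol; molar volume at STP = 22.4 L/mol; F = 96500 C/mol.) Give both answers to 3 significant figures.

Q = 0.232 × 946 = 219.5 C; n(e⁻) = 219.5 / 96500 = 0.002275 mol
Cathode: Cu²⁺ + 2e⁻ → Cu → n(Cu) = 0.002275/2 = 0.001138 mol → 0.0723 g
Anode: 2Cl⁻ → Cl₂ + 2e⁻ → n(Cl₂) = 0.002275/2 = 0.001138 mol → 0.0255 L

0.0723 g Cu; 0.0255 L Cl₂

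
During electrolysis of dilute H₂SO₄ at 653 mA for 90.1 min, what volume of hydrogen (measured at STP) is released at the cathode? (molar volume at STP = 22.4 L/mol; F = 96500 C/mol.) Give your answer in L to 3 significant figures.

0.410 L

Q = 0.653 A × 5406 s = 3530 C
Moles of electrons = 3530 / 96500 = 0.03658 mol
2H⁺ + 2e⁻ → H₂, so n(H₂) = 0.03658 / 2 = 0.01829 mol
V = 0.01829 × 22.4 = 0.4097 L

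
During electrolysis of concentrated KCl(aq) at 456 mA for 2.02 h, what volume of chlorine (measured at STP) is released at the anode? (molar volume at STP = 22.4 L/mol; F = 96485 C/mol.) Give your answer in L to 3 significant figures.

0.385 L

Charge passed = 0.456 × 7272 = 3316 C
n(e⁻) = 3316 / 96485 = 0.03437 mol
2Cl⁻ → Cl₂ + 2e⁻, so n(Cl₂) = 0.03437 / 2 = 0.01719 mol
V = 0.01719 × 22.4 = 0.3851 L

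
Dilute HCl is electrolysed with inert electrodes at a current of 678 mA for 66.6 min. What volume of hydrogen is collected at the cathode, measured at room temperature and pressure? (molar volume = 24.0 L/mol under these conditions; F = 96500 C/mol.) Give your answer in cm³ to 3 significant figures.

337 cm³

Q = 0.678 A × 3996 s = 2709 C
n(e⁻) = Q/F = 2709/96500 = 0.02807 mol
2H⁺ + 2e⁻ → H₂, so n(H₂) = 0.02807 / 2 = 0.01404 mol
V = 0.01404 × 24.0 = 0.3370 L
= 337 cm³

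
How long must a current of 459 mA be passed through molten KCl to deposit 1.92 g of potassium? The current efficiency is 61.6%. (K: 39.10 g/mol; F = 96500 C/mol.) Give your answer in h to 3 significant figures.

n(K) = 1.92 / 39.10 = 0.04910 mol
K⁺ + e⁻ → K, so n(e⁻) = 0.04910 mol
Q = 0.04910 × 96500 / 0.616 = 7692 C
t = Q / I = 7692 / 0.459 = 16760 s = 4.66 h

4.66 h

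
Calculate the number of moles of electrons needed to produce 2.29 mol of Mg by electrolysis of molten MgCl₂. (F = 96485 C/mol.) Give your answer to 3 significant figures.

4.58 mol

Mg²⁺ + 2e⁻ → Mg, so n(e⁻) = 2 × 2.29 = 4.580 mol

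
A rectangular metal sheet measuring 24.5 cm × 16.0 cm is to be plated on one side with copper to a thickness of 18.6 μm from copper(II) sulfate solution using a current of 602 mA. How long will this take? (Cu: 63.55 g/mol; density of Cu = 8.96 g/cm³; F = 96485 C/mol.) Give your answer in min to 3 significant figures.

549 min

Plated area = 24.5 × 16.0 = 392.0 cm²
Volume = 392.0 × 18.6×10⁻⁴ cm = 0.7291 cm³
m(Cu) = 0.7291 × 8.96 = 6.533 g
n(Cu) = 6.533 / 63.55 = 0.1028 mol; n(e⁻) = 2 × 0.1028 = 0.2056 mol
Q = 0.2056 × 96485 = 19840 C
t = 19840 / 0.602 = 32960 s = 549 min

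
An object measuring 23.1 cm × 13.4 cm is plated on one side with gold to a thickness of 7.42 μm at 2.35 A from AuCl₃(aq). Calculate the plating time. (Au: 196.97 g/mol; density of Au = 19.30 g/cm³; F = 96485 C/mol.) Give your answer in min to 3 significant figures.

46.2 min

Plated area = 23.1 × 13.4 = 309.5 cm²
Volume = 309.5 × 7.42×10⁻⁴ cm = 0.2296 cm³
m(Au) = 0.2296 × 19.30 = 4.431 g
n(Au) = 4.431 / 196.97 = 0.02250 mol; n(e⁻) = 3 × 0.02250 = 0.06750 mol
Q = 0.06750 × 96485 = 6513 C
t = 6513 / 2.35 = 2771 s = 46.2 min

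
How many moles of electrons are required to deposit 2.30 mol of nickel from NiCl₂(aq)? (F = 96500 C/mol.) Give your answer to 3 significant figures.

4.60 mol

Ni²⁺ + 2e⁻ → Ni, so n(e⁻) = 2 × 2.30 = 4.600 mol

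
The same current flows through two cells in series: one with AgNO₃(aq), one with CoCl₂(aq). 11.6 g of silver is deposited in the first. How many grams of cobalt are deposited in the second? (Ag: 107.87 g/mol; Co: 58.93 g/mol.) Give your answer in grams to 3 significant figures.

3.17 g

n(Ag) = 11.6 / 107.87 = 0.1075 mol
Ag⁺ + e⁻ → Ag, so n(e⁻) = 0.1075 mol
The cells are in series, so the same charge (and hence the same n(e⁻) = 0.1075 mol) passes through both.
Co²⁺ + 2e⁻ → Co, so n(Co) = 0.1075 / 2 = 0.05375 mol
m(Co) = 0.05375 × 58.93 = 3.17 g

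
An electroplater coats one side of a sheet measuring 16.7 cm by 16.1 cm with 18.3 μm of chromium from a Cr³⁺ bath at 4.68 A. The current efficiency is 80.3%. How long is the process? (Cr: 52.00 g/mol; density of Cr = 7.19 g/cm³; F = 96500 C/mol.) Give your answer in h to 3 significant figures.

1.46 h

Plated area = 16.7 × 16.1 = 268.9 cm²
Volume = 268.9 × 18.3×10⁻⁴ cm = 0.4921 cm³
m(Cr) = 0.4921 × 7.19 = 3.538 g
n(Cr) = 3.538 / 52.00 = 0.06804 mol; n(e⁻) = 3 × 0.06804 = 0.2041 mol
Q = 0.2041 × 96500 / 0.803 = 24530 C
t = 24530 / 4.68 = 5241 s = 1.46 h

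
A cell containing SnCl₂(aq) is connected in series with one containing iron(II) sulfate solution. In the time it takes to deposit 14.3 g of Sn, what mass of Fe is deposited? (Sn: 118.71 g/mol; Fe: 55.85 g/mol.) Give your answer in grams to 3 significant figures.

6.73 g

n(Sn) = 14.3 / 118.71 = 0.1205 mol
Sn²⁺ + 2e⁻ → Sn, so n(e⁻) = 2 × 0.1205 = 0.2410 mol
Since the cells are in series, n(e⁻) in the Fe cell is also 0.2410 mol.
Fe²⁺ + 2e⁻ → Fe, so n(Fe) = 0.2410 / 2 = 0.1205 mol
m(Fe) = 0.1205 × 55.85 = 6.73 g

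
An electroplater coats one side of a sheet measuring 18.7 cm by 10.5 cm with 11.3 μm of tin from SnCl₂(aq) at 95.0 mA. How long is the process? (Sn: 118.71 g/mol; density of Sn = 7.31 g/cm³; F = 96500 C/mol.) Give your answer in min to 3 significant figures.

463 min

Plated area = 18.7 × 10.5 = 196.4 cm²
Volume = 196.4 × 11.3×10⁻⁴ cm = 0.2219 cm³
m(Sn) = 0.2219 × 7.31 = 1.622 g
n(Sn) = 1.622 / 118.71 = 0.01366 mol; n(e⁻) = 2 × 0.01366 = 0.02732 mol
Q = 0.02732 × 96500 = 2636 C
t = 2636 / 0.0950 = 27750 s = 463 min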